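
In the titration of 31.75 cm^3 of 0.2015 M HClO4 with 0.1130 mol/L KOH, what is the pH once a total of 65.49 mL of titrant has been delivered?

n(acid) = 0.2015 x 0.03175 = 0.006398 mol; n(KOH) added = 0.1130 x 0.06549 = 0.007400 mol.
Base is in excess by 0.007400 - 0.006398 = 0.001003 mol in a total volume of 0.09724 L.
[OH^-] = 0.001003/0.09724 = 0.01031 M, so pOH = 1.99 and pH = 14.00 - 1.99 = 12.01.

12.01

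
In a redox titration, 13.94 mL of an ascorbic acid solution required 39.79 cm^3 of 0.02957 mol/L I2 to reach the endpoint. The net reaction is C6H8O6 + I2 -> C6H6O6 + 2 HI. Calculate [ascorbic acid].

0.0844 M

n(I2) = 0.02957 x 0.03979 = 0.001177 mol.
From the balanced equation, 1 mol I2 reacts with 1 mol ascorbic acid, so n(ascorbic acid) = 0.001177 x 1/1 = 0.001177 mol.
[ascorbic acid] = 0.001177 / 0.01394 L = 0.0844 M.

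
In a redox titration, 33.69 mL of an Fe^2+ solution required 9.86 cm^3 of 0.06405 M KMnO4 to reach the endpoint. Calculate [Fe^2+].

n(KMnO4) = 0.06405 x 0.009860 = 0.0006315 mol.
From the balanced equation, 1 mol KMnO4 reacts with 5 mol Fe^2+, so n(Fe^2+) = 0.0006315 x 5/1 = 0.003158 mol.
[Fe^2+] = 0.003158 / 0.03369 L = 0.0937 M.

0.0937 M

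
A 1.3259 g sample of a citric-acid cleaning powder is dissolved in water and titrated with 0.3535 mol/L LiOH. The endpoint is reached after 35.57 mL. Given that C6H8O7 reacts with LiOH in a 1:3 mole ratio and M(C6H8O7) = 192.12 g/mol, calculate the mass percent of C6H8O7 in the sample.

60.7%

n(LiOH) = 0.3535 x 0.03557 = 0.01257 mol.
n(C6H8O7) = 0.01257 / 3 = 0.004191 mol.
mass of C6H8O7 = 0.004191 x 192.12 = 0.8052 g.
% purity = 0.8052 / 1.3259 x 100 = 60.7%.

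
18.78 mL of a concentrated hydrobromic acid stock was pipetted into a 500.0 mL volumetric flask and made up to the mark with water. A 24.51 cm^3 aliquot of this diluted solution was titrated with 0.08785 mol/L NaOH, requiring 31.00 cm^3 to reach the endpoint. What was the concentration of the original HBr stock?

n(NaOH) = 0.08785 x 0.03100 = 0.002723 mol.
n(HBr) in the aliquot = 0.002723 mol.
[diluted HBr] = 0.002723 / 0.02451 = 0.1111 M.
Dilution factor = 500.0/18.78 = 26.62, so [stock] = 0.1111 x 26.62 = 2.96 M.

2.96 M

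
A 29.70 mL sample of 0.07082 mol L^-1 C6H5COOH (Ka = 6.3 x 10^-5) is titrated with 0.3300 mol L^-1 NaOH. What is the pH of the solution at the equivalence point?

8.48

n(C6H5COOH) = 0.07082 x 0.02970 = 0.002103 mol; V(NaOH) at equivalence = 0.002103/0.3300 = 0.006374 L.
At equivalence all the acid is converted to C6H5COO-; total volume = 0.02970 + 0.006374 = 0.03607 L, so [C6H5COO-] = 0.002103/0.03607 = 0.05831 M.
Kb = Kw/Ka = 1.0e-14 / 6.3 x 10^-5 = 1.59e-10.
[OH^-] = sqrt(Kb x [C6H5COO-]) = sqrt(1.59e-10 x 0.05831) = 3.04e-6 M.
pOH = 5.52, so pH = 14.00 - 5.52 = 8.48.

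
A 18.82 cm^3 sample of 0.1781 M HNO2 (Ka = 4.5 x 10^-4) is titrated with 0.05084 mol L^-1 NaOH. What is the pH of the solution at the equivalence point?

7.97

n(HNO2) = 0.1781 x 0.01882 = 0.003352 mol; V(NaOH) at equivalence = 0.003352/0.05084 = 0.06593 L.
At equivalence all the acid is converted to NO2-; total volume = 0.01882 + 0.06593 = 0.08475 L, so [NO2-] = 0.003352/0.08475 = 0.03955 M.
Kb = Kw/Ka = 1.0e-14 / 4.5 x 10^-4 = 2.22e-11.
[OH^-] = sqrt(Kb x [NO2-]) = sqrt(2.22e-11 x 0.03955) = 9.37e-7 M.
pOH = 6.03, so pH = 14.00 - 6.03 = 7.97.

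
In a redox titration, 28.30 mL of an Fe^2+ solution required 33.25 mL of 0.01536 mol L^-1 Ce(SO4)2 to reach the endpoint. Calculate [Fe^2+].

n(Ce(SO4)2) = 0.01536 x 0.03325 = 0.0005107 mol.
From the balanced equation, 1 mol Ce(SO4)2 reacts with 1 mol Fe^2+, so n(Fe^2+) = 0.0005107 x 1/1 = 0.0005107 mol.
[Fe^2+] = 0.0005107 / 0.02830 L = 0.0180 M.

0.0180 M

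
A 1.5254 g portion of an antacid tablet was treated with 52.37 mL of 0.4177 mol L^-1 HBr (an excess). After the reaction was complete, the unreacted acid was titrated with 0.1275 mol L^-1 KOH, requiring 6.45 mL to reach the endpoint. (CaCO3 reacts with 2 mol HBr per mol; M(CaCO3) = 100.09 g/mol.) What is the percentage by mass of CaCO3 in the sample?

Total n(HBr) added = 0.4177 x 0.05237 = 0.02187 mol.
n(KOH) used = 0.1275 x 0.006450 = 0.0008224 mol, which equals the excess n(HBr).
So n(HBr) consumed by the sample = 0.02187 - 0.0008224 = 0.02105 mol.
n(CaCO3) = 0.02105 / 2 = 0.01053 mol.
mass CaCO3 = 0.01053 x 100.09 = 1.054 g, so %CaCO3 = 1.054/1.5254 x 100 = 69.1%.

69.1%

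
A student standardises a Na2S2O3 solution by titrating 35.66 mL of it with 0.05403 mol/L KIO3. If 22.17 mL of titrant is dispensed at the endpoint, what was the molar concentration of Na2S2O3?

0.202 M

n(KIO3) = 0.05403 x 0.02217 = 0.001198 mol.
From the balanced equation, 1 mol KIO3 reacts with 6 mol Na2S2O3, so n(Na2S2O3) = 0.001198 x 6/1 = 0.007187 mol.
[Na2S2O3] = 0.007187 / 0.03566 L = 0.202 M.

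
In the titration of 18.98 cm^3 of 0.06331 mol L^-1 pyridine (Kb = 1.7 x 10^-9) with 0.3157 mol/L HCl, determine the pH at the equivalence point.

n(C5H5N) = 0.06331 x 0.01898 = 0.001202 mol; V(HCl) at equivalence = 0.001202/0.3157 = 0.003806 L.
At equivalence the base is fully converted to C5H5NH+; total volume = 0.02279 L, so [C5H5NH+] = 0.001202/0.02279 = 0.05273 M.
Ka(C5H5NH+) = Kw/Kb = 1.0e-14 / 1.7 x 10^-9 = 5.88e-6.
[H^+] = sqrt(Ka x [C5H5NH+]) = sqrt(5.88e-6 x 0.05273) = 0.000557 M.
pH = -log(0.000557) = 3.25.

3.25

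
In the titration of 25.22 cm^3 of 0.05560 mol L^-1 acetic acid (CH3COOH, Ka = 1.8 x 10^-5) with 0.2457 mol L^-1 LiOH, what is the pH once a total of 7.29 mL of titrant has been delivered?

12.08

n(acid) = 0.05560 x 0.02522 = 0.001402 mol; n(LiOH) added = 0.2457 x 0.007290 = 0.001791 mol.
Base is in excess by 0.001791 - 0.001402 = 0.0003889 mol in a total volume of 0.03251 L.
[OH^-] = 0.0003889/0.03251 = 0.01196 M, so pOH = 1.92 and pH = 14.00 - 1.92 = 12.08.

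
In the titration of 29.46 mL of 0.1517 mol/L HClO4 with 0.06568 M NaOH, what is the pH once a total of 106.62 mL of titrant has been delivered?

n(acid) = 0.1517 x 0.02946 = 0.004469 mol; n(NaOH) added = 0.06568 x 0.1066 = 0.007003 mol.
Base is in excess by 0.007003 - 0.004469 = 0.002534 mol in a total volume of 0.1361 L.
[OH^-] = 0.002534/0.1361 = 0.01862 M, so pOH = 1.73 and pH = 14.00 - 1.73 = 12.27.

12.27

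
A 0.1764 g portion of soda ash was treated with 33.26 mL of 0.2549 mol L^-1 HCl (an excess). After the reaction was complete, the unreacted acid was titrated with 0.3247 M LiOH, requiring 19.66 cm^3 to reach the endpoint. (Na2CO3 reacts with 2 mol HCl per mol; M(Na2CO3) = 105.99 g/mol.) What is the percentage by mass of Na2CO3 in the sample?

Total n(HCl) added = 0.2549 x 0.03326 = 0.008478 mol.
n(LiOH) used = 0.3247 x 0.01966 = 0.006384 mol, which equals the excess n(HCl).
So n(HCl) consumed by the sample = 0.008478 - 0.006384 = 0.002094 mol.
n(Na2CO3) = 0.002094 / 2 = 0.001047 mol.
mass Na2CO3 = 0.001047 x 105.99 = 0.1110 g, so %Na2CO3 = 0.1110/0.1764 x 100 = 62.9%.

62.9%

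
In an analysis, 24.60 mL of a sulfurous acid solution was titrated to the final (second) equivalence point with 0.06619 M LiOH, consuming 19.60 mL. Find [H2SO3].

0.0264 M

n(LiOH) = 0.06619 x 0.01960 = 0.001297 mol.
At the final (second) equivalence point, 2 mol OH^- react per mol H2SO3, so n(H2SO3) = 0.001297 / 2 = 0.0006487 mol.
[H2SO3] = 0.0006487 / 0.02460 L = 0.0264 M.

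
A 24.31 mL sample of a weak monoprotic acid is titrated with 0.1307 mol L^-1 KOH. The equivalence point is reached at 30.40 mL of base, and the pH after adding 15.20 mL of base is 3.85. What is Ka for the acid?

1.4 x 10^-4

15.20 mL is half of the equivalence volume, so this is the half-equivalence point where [HA] = [A^-].
At half-equivalence pH = pKa, so pKa = 3.85.
Ka = 10^(-3.85) = 1.4 x 10^-4.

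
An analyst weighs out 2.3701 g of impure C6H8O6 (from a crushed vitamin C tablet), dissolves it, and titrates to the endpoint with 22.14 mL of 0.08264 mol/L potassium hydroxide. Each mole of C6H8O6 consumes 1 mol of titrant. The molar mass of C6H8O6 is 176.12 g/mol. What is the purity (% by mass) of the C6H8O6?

13.6%

n(KOH) = 0.08264 x 0.02214 = 0.001830 mol.
n(C6H8O6) = 0.001830 / 1 = 0.001830 mol.
mass of C6H8O6 = 0.001830 x 176.12 = 0.3222 g.
% purity = 0.3222 / 2.3701 x 100 = 13.6%.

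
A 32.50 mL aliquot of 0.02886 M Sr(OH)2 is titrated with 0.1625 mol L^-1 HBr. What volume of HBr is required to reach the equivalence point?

n(Sr(OH)2) = 0.02886 mol/L x 0.03250 L = 0.0009380 mol.
The neutralisation is 1 Sr(OH)2 : 2 HBr, so n(HBr) = 0.0009380 x 2/1 = 0.001876 mol.
V(HBr) = 0.001876 / 0.1625 = 0.01154 L = 11.5 mL.

11.5 mL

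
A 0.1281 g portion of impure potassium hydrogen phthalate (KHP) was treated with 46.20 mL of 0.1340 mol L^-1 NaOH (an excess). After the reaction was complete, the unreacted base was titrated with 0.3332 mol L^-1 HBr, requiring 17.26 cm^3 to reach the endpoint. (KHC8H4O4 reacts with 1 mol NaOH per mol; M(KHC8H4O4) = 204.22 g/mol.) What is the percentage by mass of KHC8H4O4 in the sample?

Total n(NaOH) added = 0.1340 x 0.04620 = 0.006191 mol.
n(HBr) used = 0.3332 x 0.01726 = 0.005751 mol, which equals the excess n(NaOH).
So n(NaOH) consumed by the sample = 0.006191 - 0.005751 = 0.0004398 mol.
n(KHC8H4O4) = 0.0004398 / 1 = 0.0004398 mol.
mass KHC8H4O4 = 0.0004398 x 204.22 = 0.08981 g, so %KHC8H4O4 = 0.08981/0.1281 x 100 = 70.1%.

70.1%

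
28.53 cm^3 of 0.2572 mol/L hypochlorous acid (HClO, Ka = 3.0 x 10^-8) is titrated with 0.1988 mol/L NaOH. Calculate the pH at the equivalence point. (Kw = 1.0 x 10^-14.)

n(HClO) = 0.2572 x 0.02853 = 0.007338 mol; V(NaOH) at equivalence = 0.007338/0.1988 = 0.03691 L.
At equivalence all the acid is converted to ClO-; total volume = 0.02853 + 0.03691 = 0.06544 L, so [ClO-] = 0.007338/0.06544 = 0.1121 M.
Kb = Kw/Ka = 1.0e-14 / 3.0 x 10^-8 = 3.33e-7.
[OH^-] = sqrt(Kb x [ClO-]) = sqrt(3.33e-7 x 0.1121) = 0.000193 M.
pOH = 3.71, so pH = 14.00 - 3.71 = 10.29.

10.29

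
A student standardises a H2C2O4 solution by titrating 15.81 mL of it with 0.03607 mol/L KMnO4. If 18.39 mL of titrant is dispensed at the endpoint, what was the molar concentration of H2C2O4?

0.105 M

n(KMnO4) = 0.03607 x 0.01839 = 0.0006633 mol.
From the balanced equation, 2 mol KMnO4 reacts with 5 mol H2C2O4, so n(H2C2O4) = 0.0006633 x 5/2 = 0.001658 mol.
[H2C2O4] = 0.001658 / 0.01581 L = 0.105 M.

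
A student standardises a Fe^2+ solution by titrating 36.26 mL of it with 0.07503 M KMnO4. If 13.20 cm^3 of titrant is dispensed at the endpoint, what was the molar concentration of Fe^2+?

0.137 M

n(KMnO4) = 0.07503 x 0.01320 = 0.0009904 mol.
From the balanced equation, 1 mol KMnO4 reacts with 5 mol Fe^2+, so n(Fe^2+) = 0.0009904 x 5/1 = 0.004952 mol.
[Fe^2+] = 0.004952 / 0.03626 L = 0.137 M.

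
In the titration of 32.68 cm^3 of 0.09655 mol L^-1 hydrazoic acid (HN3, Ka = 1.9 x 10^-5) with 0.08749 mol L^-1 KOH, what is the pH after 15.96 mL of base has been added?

Initial n(HN3) = 0.09655 x 0.03268 = 0.003155 mol.
n(KOH) added = 0.08749 x 0.01596 = 0.001396 mol, converting that many moles of HN3 to N3-.
Remaining n(HN3) = 0.001759 mol; n(N3-) = 0.001396 mol.
By Henderson-Hasselbalch, pH = pKa + log([A^-]/[HA]) = 4.72 + log(0.001396/0.001759) = 4.72 + (-0.10) = 4.62.

4.62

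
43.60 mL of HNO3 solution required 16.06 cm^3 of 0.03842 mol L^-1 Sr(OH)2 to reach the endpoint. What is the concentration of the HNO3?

0.0283 M

n(Sr(OH)2) delivered = 0.03842 x 0.01606 = 0.0006170 mol.
The reaction is 2 HNO3 + 1 Sr(OH)2, so n(HNO3) = 0.0006170 x 2/1 = 0.001234 mol.
[HNO3] = 0.001234 mol / 0.04360 L = 0.0283 M.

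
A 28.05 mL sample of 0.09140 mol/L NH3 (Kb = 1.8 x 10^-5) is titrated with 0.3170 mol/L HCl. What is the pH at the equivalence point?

5.20

n(NH3) = 0.09140 x 0.02805 = 0.002564 mol; V(HCl) at equivalence = 0.002564/0.3170 = 0.008088 L.
At equivalence the base is fully converted to NH4+; total volume = 0.03614 L, so [NH4+] = 0.002564/0.03614 = 0.07094 M.
Ka(NH4+) = Kw/Kb = 1.0e-14 / 1.8 x 10^-5 = 5.56e-10.
[H^+] = sqrt(Ka x [NH4+]) = sqrt(5.56e-10 x 0.07094) = 6.28e-6 M.
pH = -log(6.28e-6) = 5.20.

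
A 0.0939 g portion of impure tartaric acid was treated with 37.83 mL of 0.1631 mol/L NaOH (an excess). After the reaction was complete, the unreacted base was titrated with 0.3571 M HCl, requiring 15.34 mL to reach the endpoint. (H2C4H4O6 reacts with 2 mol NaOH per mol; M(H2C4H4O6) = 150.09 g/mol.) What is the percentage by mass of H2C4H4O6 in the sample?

55.3%

Total n(NaOH) added = 0.1631 x 0.03783 = 0.006170 mol.
n(HCl) used = 0.3571 x 0.01534 = 0.005478 mol, which equals the excess n(NaOH).
So n(NaOH) consumed by the sample = 0.006170 - 0.005478 = 0.0006922 mol.
n(H2C4H4O6) = 0.0006922 / 2 = 0.0003461 mol.
mass H2C4H4O6 = 0.0003461 x 150.09 = 0.05194 g, so %H2C4H4O6 = 0.05194/0.0939 x 100 = 55.3%.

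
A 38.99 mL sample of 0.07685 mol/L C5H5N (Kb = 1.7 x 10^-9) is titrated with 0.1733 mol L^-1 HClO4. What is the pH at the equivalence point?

n(C5H5N) = 0.07685 x 0.03899 = 0.002996 mol; V(HClO4) at equivalence = 0.002996/0.1733 = 0.01729 L.
At equivalence the base is fully converted to C5H5NH+; total volume = 0.05628 L, so [C5H5NH+] = 0.002996/0.05628 = 0.05324 M.
Ka(C5H5NH+) = Kw/Kb = 1.0e-14 / 1.7 x 10^-9 = 5.88e-6.
[H^+] = sqrt(Ka x [C5H5NH+]) = sqrt(5.88e-6 x 0.05324) = 0.000560 M.
pH = -log(0.000560) = 3.25.

3.25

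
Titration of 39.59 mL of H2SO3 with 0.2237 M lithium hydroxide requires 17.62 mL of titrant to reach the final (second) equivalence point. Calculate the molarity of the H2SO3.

0.0498 M

n(LiOH) = 0.2237 x 0.01762 = 0.003942 mol.
At the final (second) equivalence point, 2 mol OH^- react per mol H2SO3, so n(H2SO3) = 0.003942 / 2 = 0.001971 mol.
[H2SO3] = 0.001971 / 0.03959 L = 0.0498 M.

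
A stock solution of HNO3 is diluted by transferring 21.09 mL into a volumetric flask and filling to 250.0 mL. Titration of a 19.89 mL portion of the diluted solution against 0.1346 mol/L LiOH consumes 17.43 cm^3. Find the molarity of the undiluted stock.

1.40 M

n(LiOH) = 0.1346 x 0.01743 = 0.002346 mol.
n(HNO3) in the aliquot = 0.002346 mol.
[diluted HNO3] = 0.002346 / 0.01989 = 0.1180 M.
Dilution factor = 250.0/21.09 = 11.85, so [stock] = 0.1180 x 11.85 = 1.40 M.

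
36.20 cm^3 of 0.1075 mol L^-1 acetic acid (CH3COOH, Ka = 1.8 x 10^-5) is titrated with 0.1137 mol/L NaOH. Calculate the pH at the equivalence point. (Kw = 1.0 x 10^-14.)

n(CH3COOH) = 0.1075 x 0.03620 = 0.003891 mol; V(NaOH) at equivalence = 0.003891/0.1137 = 0.03423 L.
At equivalence all the acid is converted to CH3COO-; total volume = 0.03620 + 0.03423 = 0.07043 L, so [CH3COO-] = 0.003891/0.07043 = 0.05526 M.
Kb = Kw/Ka = 1.0e-14 / 1.8 x 10^-5 = 5.56e-10.
[OH^-] = sqrt(Kb x [CH3COO-]) = sqrt(5.56e-10 x 0.05526) = 5.54e-6 M.
pOH = 5.26, so pH = 14.00 - 5.26 = 8.74.

8.74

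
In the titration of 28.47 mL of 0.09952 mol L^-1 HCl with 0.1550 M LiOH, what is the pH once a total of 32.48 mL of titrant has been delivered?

12.56

n(acid) = 0.09952 x 0.02847 = 0.002833 mol; n(LiOH) added = 0.1550 x 0.03248 = 0.005034 mol.
Base is in excess by 0.005034 - 0.002833 = 0.002201 mol in a total volume of 0.06095 L.
[OH^-] = 0.002201/0.06095 = 0.03611 M, so pOH = 1.44 and pH = 14.00 - 1.44 = 12.56.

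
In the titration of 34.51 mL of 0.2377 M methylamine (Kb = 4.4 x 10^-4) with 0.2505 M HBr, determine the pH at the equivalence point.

n(CH3NH2) = 0.2377 x 0.03451 = 0.008203 mol; V(HBr) at equivalence = 0.008203/0.2505 = 0.03275 L.
At equivalence the base is fully converted to CH3NH3+; total volume = 0.06726 L, so [CH3NH3+] = 0.008203/0.06726 = 0.1220 M.
Ka(CH3NH3+) = Kw/Kb = 1.0e-14 / 4.4 x 10^-4 = 2.27e-11.
[H^+] = sqrt(Ka x [CH3NH3+]) = sqrt(2.27e-11 x 0.1220) = 1.66e-6 M.
pH = -log(1.66e-6) = 5.78.

5.78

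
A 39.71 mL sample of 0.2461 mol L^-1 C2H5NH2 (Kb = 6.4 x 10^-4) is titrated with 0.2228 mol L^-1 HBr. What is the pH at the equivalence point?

5.87

n(C2H5NH2) = 0.2461 x 0.03971 = 0.009773 mol; V(HBr) at equivalence = 0.009773/0.2228 = 0.04386 L.
At equivalence the base is fully converted to C2H5NH3+; total volume = 0.08357 L, so [C2H5NH3+] = 0.009773/0.08357 = 0.1169 M.
Ka(C2H5NH3+) = Kw/Kb = 1.0e-14 / 6.4 x 10^-4 = 1.56e-11.
[H^+] = sqrt(Ka x [C2H5NH3+]) = sqrt(1.56e-11 x 0.1169) = 1.35e-6 M.
pH = -log(1.35e-6) = 5.87.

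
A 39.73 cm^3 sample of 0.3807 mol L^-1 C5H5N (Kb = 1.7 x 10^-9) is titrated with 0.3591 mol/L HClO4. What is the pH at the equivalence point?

2.98

n(C5H5N) = 0.3807 x 0.03973 = 0.01513 mol; V(HClO4) at equivalence = 0.01513/0.3591 = 0.04212 L.
At equivalence the base is fully converted to C5H5NH+; total volume = 0.08185 L, so [C5H5NH+] = 0.01513/0.08185 = 0.1848 M.
Ka(C5H5NH+) = Kw/Kb = 1.0e-14 / 1.7 x 10^-9 = 5.88e-6.
[H^+] = sqrt(Ka x [C5H5NH+]) = sqrt(5.88e-6 x 0.1848) = 0.00104 M.
pH = -log(0.00104) = 2.98.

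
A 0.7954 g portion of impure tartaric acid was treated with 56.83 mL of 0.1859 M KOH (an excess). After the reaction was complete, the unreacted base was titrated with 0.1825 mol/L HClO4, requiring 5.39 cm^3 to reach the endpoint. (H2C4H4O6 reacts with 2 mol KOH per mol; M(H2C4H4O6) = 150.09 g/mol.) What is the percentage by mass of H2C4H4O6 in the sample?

Total n(KOH) added = 0.1859 x 0.05683 = 0.01056 mol.
n(HClO4) used = 0.1825 x 0.005390 = 0.0009837 mol, which equals the excess n(KOH).
So n(KOH) consumed by the sample = 0.01056 - 0.0009837 = 0.009581 mol.
n(H2C4H4O6) = 0.009581 / 2 = 0.004791 mol.
mass H2C4H4O6 = 0.004791 x 150.09 = 0.7190 g, so %H2C4H4O6 = 0.7190/0.7954 x 100 = 90.4%.

90.4%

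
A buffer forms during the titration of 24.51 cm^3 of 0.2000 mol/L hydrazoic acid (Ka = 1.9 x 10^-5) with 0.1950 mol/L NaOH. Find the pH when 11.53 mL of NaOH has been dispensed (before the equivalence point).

4.65

Initial n(HN3) = 0.2000 x 0.02451 = 0.004902 mol.
n(NaOH) added = 0.1950 x 0.01153 = 0.002248 mol, converting that many moles of HN3 to N3-.
Remaining n(HN3) = 0.002654 mol; n(N3-) = 0.002248 mol.
By Henderson-Hasselbalch, pH = pKa + log([A^-]/[HA]) = 4.72 + log(0.002248/0.002654) = 4.72 + (-0.07) = 4.65.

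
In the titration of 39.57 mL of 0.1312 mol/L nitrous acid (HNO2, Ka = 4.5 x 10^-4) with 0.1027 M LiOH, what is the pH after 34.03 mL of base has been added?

3.66

Initial n(HNO2) = 0.1312 x 0.03957 = 0.005192 mol.
n(LiOH) added = 0.1027 x 0.03403 = 0.003495 mol, converting that many moles of HNO2 to NO2-.
Remaining n(HNO2) = 0.001697 mol; n(NO2-) = 0.003495 mol.
By Henderson-Hasselbalch, pH = pKa + log([A^-]/[HA]) = 3.35 + log(0.003495/0.001697) = 3.35 + (+0.31) = 3.66.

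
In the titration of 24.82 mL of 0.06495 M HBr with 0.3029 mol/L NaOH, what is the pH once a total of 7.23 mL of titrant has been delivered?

n(acid) = 0.06495 x 0.02482 = 0.001612 mol; n(NaOH) added = 0.3029 x 0.007230 = 0.002190 mol.
Base is in excess by 0.002190 - 0.001612 = 0.0005779 mol in a total volume of 0.03205 L.
[OH^-] = 0.0005779/0.03205 = 0.01803 M, so pOH = 1.74 and pH = 14.00 - 1.74 = 12.26.

12.26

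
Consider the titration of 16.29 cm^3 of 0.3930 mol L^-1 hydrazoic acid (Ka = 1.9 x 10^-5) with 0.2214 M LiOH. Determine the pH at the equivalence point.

n(HN3) = 0.3930 x 0.01629 = 0.006402 mol; V(LiOH) at equivalence = 0.006402/0.2214 = 0.02892 L.
At equivalence all the acid is converted to N3-; total volume = 0.01629 + 0.02892 = 0.04521 L, so [N3-] = 0.006402/0.04521 = 0.1416 M.
Kb = Kw/Ka = 1.0e-14 / 1.9 x 10^-5 = 5.26e-10.
[OH^-] = sqrt(Kb x [N3-]) = sqrt(5.26e-10 x 0.1416) = 8.63e-6 M.
pOH = 5.06, so pH = 14.00 - 5.06 = 8.94.

8.94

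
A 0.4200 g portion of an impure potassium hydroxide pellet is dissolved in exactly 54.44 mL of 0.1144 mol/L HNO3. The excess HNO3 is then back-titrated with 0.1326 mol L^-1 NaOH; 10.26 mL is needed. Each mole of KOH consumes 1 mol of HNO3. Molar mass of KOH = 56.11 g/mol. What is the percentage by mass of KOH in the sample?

65.0%

Total n(HNO3) added = 0.1144 x 0.05444 = 0.006228 mol.
n(NaOH) used = 0.1326 x 0.01026 = 0.001360 mol, which equals the excess n(HNO3).
So n(HNO3) consumed by the sample = 0.006228 - 0.001360 = 0.004867 mol.
n(KOH) = 0.004867 / 1 = 0.004867 mol.
mass KOH = 0.004867 x 56.11 = 0.2731 g, so %KOH = 0.2731/0.4200 x 100 = 65.0%.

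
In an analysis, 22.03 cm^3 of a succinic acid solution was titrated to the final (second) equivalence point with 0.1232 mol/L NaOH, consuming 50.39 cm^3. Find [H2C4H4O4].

0.141 M

n(NaOH) = 0.1232 x 0.05039 = 0.006208 mol.
At the final (second) equivalence point, 2 mol OH^- react per mol H2C4H4O4, so n(H2C4H4O4) = 0.006208 / 2 = 0.003104 mol.
[H2C4H4O4] = 0.003104 / 0.02203 L = 0.141 M.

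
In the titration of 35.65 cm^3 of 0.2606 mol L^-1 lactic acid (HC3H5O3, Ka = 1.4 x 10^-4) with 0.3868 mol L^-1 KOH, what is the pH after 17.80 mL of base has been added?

4.31

Initial n(HC3H5O3) = 0.2606 x 0.03565 = 0.009290 mol.
n(KOH) added = 0.3868 x 0.01780 = 0.006885 mol, converting that many moles of HC3H5O3 to C3H5O3-.
Remaining n(HC3H5O3) = 0.002405 mol; n(C3H5O3-) = 0.006885 mol.
By Henderson-Hasselbalch, pH = pKa + log([A^-]/[HA]) = 3.85 + log(0.006885/0.002405) = 3.85 + (+0.46) = 4.31.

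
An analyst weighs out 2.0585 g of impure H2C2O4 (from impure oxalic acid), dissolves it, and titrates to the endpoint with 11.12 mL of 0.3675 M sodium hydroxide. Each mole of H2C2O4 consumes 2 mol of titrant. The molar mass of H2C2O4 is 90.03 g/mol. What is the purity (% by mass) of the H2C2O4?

8.94%

n(NaOH) = 0.3675 x 0.01112 = 0.004087 mol.
n(H2C2O4) = 0.004087 / 2 = 0.002043 mol.
mass of H2C2O4 = 0.002043 x 90.03 = 0.1840 g.
% purity = 0.1840 / 2.0585 x 100 = 8.94%.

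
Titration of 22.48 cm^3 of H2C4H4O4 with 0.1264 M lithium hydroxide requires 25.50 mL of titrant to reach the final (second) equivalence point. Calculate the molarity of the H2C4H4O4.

n(LiOH) = 0.1264 x 0.02550 = 0.003223 mol.
At the final (second) equivalence point, 2 mol OH^- react per mol H2C4H4O4, so n(H2C4H4O4) = 0.003223 / 2 = 0.001612 mol.
[H2C4H4O4] = 0.001612 / 0.02248 L = 0.0717 M.

0.0717 M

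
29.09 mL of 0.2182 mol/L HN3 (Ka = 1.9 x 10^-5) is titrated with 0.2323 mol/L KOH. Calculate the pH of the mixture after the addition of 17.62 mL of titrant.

Initial n(HN3) = 0.2182 x 0.02909 = 0.006347 mol.
n(KOH) added = 0.2323 x 0.01762 = 0.004093 mol, converting that many moles of HN3 to N3-.
Remaining n(HN3) = 0.002254 mol; n(N3-) = 0.004093 mol.
By Henderson-Hasselbalch, pH = pKa + log([A^-]/[HA]) = 4.72 + log(0.004093/0.002254) = 4.72 + (+0.26) = 4.98.

4.98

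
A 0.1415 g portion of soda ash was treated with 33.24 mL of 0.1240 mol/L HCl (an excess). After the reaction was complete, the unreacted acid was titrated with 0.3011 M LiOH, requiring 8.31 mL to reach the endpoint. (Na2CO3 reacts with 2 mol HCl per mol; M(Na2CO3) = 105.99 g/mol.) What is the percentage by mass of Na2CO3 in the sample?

60.7%

Total n(HCl) added = 0.1240 x 0.03324 = 0.004122 mol.
n(LiOH) used = 0.3011 x 0.008310 = 0.002502 mol, which equals the excess n(HCl).
So n(HCl) consumed by the sample = 0.004122 - 0.002502 = 0.001620 mol.
n(Na2CO3) = 0.001620 / 2 = 0.0008098 mol.
mass Na2CO3 = 0.0008098 x 105.99 = 0.08583 g, so %Na2CO3 = 0.08583/0.1415 x 100 = 60.7%.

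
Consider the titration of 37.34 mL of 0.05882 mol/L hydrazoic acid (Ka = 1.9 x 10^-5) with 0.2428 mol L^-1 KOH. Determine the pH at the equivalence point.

8.70

n(HN3) = 0.05882 x 0.03734 = 0.002196 mol; V(KOH) at equivalence = 0.002196/0.2428 = 0.009046 L.
At equivalence all the acid is converted to N3-; total volume = 0.03734 + 0.009046 = 0.04639 L, so [N3-] = 0.002196/0.04639 = 0.04735 M.
Kb = Kw/Ka = 1.0e-14 / 1.9 x 10^-5 = 5.26e-10.
[OH^-] = sqrt(Kb x [N3-]) = sqrt(5.26e-10 x 0.04735) = 4.99e-6 M.
pOH = 5.30, so pH = 14.00 - 5.30 = 8.70.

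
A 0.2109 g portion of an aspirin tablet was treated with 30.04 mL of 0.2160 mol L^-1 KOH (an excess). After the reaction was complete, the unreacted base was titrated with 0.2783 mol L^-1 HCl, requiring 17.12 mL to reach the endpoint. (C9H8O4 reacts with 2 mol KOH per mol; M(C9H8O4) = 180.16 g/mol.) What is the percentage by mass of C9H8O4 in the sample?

73.6%

Total n(KOH) added = 0.2160 x 0.03004 = 0.006489 mol.
n(HCl) used = 0.2783 x 0.01712 = 0.004764 mol, which equals the excess n(KOH).
So n(KOH) consumed by the sample = 0.006489 - 0.004764 = 0.001724 mol.
n(C9H8O4) = 0.001724 / 2 = 0.0008621 mol.
mass C9H8O4 = 0.0008621 x 180.16 = 0.1553 g, so %C9H8O4 = 0.1553/0.2109 x 100 = 73.6%.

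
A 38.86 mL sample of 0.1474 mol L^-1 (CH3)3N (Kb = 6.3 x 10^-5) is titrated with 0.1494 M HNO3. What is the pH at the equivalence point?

n((CH3)3N) = 0.1474 x 0.03886 = 0.005728 mol; V(HNO3) at equivalence = 0.005728/0.1494 = 0.03834 L.
At equivalence the base is fully converted to (CH3)3NH+; total volume = 0.07720 L, so [(CH3)3NH+] = 0.005728/0.07720 = 0.07420 M.
Ka((CH3)3NH+) = Kw/Kb = 1.0e-14 / 6.3 x 10^-5 = 1.59e-10.
[H^+] = sqrt(Ka x [(CH3)3NH+]) = sqrt(1.59e-10 x 0.07420) = 3.43e-6 M.
pH = -log(3.43e-6) = 5.46.

5.46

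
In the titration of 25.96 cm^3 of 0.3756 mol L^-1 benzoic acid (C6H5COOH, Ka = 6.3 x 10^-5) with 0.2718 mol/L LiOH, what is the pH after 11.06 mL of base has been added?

3.85

Initial n(C6H5COOH) = 0.3756 x 0.02596 = 0.009751 mol.
n(LiOH) added = 0.2718 x 0.01106 = 0.003006 mol, converting that many moles of C6H5COOH to C6H5COO-.
Remaining n(C6H5COOH) = 0.006744 mol; n(C6H5COO-) = 0.003006 mol.
By Henderson-Hasselbalch, pH = pKa + log([A^-]/[HA]) = 4.20 + log(0.003006/0.006744) = 4.20 + (-0.35) = 3.85.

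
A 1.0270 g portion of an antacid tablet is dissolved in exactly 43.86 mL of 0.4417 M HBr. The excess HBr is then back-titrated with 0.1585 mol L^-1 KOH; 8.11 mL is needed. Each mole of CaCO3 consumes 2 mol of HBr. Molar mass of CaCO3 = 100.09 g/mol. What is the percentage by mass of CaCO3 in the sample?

88.1%

Total n(HBr) added = 0.4417 x 0.04386 = 0.01937 mol.
n(KOH) used = 0.1585 x 0.008110 = 0.001285 mol, which equals the excess n(HBr).
So n(HBr) consumed by the sample = 0.01937 - 0.001285 = 0.01809 mol.
n(CaCO3) = 0.01809 / 2 = 0.009044 mol.
mass CaCO3 = 0.009044 x 100.09 = 0.9052 g, so %CaCO3 = 0.9052/1.0270 x 100 = 88.1%.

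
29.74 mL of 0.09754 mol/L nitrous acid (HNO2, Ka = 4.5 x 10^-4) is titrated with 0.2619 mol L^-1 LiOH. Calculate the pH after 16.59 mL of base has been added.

12.49

n(acid) = 0.09754 x 0.02974 = 0.002901 mol; n(LiOH) added = 0.2619 x 0.01659 = 0.004345 mol.
Base is in excess by 0.004345 - 0.002901 = 0.001444 mol in a total volume of 0.04633 L.
[OH^-] = 0.001444/0.04633 = 0.03117 M, so pOH = 1.51 and pH = 14.00 - 1.51 = 12.49.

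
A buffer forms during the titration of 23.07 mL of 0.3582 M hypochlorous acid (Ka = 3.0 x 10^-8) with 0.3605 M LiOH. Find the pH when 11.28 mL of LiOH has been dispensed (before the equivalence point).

Initial n(HClO) = 0.3582 x 0.02307 = 0.008264 mol.
n(LiOH) added = 0.3605 x 0.01128 = 0.004066 mol, converting that many moles of HClO to ClO-.
Remaining n(HClO) = 0.004197 mol; n(ClO-) = 0.004066 mol.
By Henderson-Hasselbalch, pH = pKa + log([A^-]/[HA]) = 7.52 + log(0.004066/0.004197) = 7.52 + (-0.01) = 7.51.

7.51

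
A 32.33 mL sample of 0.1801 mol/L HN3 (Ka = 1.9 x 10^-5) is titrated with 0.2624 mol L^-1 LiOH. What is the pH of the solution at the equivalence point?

n(HN3) = 0.1801 x 0.03233 = 0.005823 mol; V(LiOH) at equivalence = 0.005823/0.2624 = 0.02219 L.
At equivalence all the acid is converted to N3-; total volume = 0.03233 + 0.02219 = 0.05452 L, so [N3-] = 0.005823/0.05452 = 0.1068 M.
Kb = Kw/Ka = 1.0e-14 / 1.9 x 10^-5 = 5.26e-10.
[OH^-] = sqrt(Kb x [N3-]) = sqrt(5.26e-10 x 0.1068) = 7.50e-6 M.
pOH = 5.13, so pH = 14.00 - 5.13 = 8.87.

8.87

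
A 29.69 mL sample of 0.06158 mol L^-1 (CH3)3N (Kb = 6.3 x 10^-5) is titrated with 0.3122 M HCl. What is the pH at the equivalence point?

n((CH3)3N) = 0.06158 x 0.02969 = 0.001828 mol; V(HCl) at equivalence = 0.001828/0.3122 = 0.005856 L.
At equivalence the base is fully converted to (CH3)3NH+; total volume = 0.03555 L, so [(CH3)3NH+] = 0.001828/0.03555 = 0.05143 M.
Ka((CH3)3NH+) = Kw/Kb = 1.0e-14 / 6.3 x 10^-5 = 1.59e-10.
[H^+] = sqrt(Ka x [(CH3)3NH+]) = sqrt(1.59e-10 x 0.05143) = 2.86e-6 M.
pH = -log(2.86e-6) = 5.54.

5.54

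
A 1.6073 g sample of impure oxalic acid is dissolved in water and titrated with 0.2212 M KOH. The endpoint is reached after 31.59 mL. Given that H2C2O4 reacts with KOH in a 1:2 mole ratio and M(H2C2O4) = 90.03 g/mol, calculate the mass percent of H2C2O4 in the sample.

19.6%

n(KOH) = 0.2212 x 0.03159 = 0.006988 mol.
n(H2C2O4) = 0.006988 / 2 = 0.003494 mol.
mass of H2C2O4 = 0.003494 x 90.03 = 0.3146 g.
% purity = 0.3146 / 1.6073 x 100 = 19.6%.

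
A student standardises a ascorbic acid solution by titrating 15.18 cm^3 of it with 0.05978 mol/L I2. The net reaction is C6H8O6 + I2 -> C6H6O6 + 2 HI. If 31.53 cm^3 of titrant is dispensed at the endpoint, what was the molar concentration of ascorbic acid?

n(I2) = 0.05978 x 0.03153 = 0.001885 mol.
From the balanced equation, 1 mol I2 reacts with 1 mol ascorbic acid, so n(ascorbic acid) = 0.001885 x 1/1 = 0.001885 mol.
[ascorbic acid] = 0.001885 / 0.01518 L = 0.124 M.

0.124 M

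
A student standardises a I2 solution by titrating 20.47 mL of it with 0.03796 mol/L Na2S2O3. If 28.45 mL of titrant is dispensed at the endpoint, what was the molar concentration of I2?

0.0264 M

n(Na2S2O3) = 0.03796 x 0.02845 = 0.001080 mol.
From the balanced equation, 2 mol Na2S2O3 reacts with 1 mol I2, so n(I2) = 0.001080 x 1/2 = 0.0005400 mol.
[I2] = 0.0005400 / 0.02047 L = 0.0264 M.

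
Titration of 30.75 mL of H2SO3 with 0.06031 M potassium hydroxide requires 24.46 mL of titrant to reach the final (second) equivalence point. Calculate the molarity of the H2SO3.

0.0240 M

n(KOH) = 0.06031 x 0.02446 = 0.001475 mol.
At the final (second) equivalence point, 2 mol OH^- react per mol H2SO3, so n(H2SO3) = 0.001475 / 2 = 0.0007376 mol.
[H2SO3] = 0.0007376 / 0.03075 L = 0.0240 M.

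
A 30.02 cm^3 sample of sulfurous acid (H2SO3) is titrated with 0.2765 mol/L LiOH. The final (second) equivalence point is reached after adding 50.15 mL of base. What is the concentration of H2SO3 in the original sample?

0.231 M

n(LiOH) = 0.2765 x 0.05015 = 0.01387 mol.
At the final (second) equivalence point, 2 mol OH^- react per mol H2SO3, so n(H2SO3) = 0.01387 / 2 = 0.006933 mol.
[H2SO3] = 0.006933 / 0.03002 L = 0.231 M.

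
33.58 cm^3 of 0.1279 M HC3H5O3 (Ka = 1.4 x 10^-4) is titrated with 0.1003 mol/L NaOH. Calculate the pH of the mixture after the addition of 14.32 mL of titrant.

Initial n(HC3H5O3) = 0.1279 x 0.03358 = 0.004295 mol.
n(NaOH) added = 0.1003 x 0.01432 = 0.001436 mol, converting that many moles of HC3H5O3 to C3H5O3-.
Remaining n(HC3H5O3) = 0.002859 mol; n(C3H5O3-) = 0.001436 mol.
By Henderson-Hasselbalch, pH = pKa + log([A^-]/[HA]) = 3.85 + log(0.001436/0.002859) = 3.85 + (-0.30) = 3.55.

3.55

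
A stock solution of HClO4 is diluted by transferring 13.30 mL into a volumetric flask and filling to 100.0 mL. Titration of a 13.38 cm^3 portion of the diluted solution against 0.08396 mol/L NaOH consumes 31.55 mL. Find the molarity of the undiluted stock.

1.49 M

n(NaOH) = 0.08396 x 0.03155 = 0.002649 mol.
n(HClO4) in the aliquot = 0.002649 mol.
[diluted HClO4] = 0.002649 / 0.01338 = 0.1980 M.
Dilution factor = 100.0/13.30 = 7.519, so [stock] = 0.1980 x 7.519 = 1.49 M.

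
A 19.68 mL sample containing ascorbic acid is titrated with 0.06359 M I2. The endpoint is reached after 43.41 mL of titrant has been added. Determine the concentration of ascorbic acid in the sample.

0.140 M

n(I2) = 0.06359 x 0.04341 = 0.002760 mol.
From the balanced equation, 1 mol I2 reacts with 1 mol ascorbic acid, so n(ascorbic acid) = 0.002760 x 1/1 = 0.002760 mol.
[ascorbic acid] = 0.002760 / 0.01968 L = 0.140 M.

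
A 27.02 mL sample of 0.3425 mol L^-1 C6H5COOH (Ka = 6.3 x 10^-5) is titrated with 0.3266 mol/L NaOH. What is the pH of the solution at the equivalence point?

n(C6H5COOH) = 0.3425 x 0.02702 = 0.009254 mol; V(NaOH) at equivalence = 0.009254/0.3266 = 0.02834 L.
At equivalence all the acid is converted to C6H5COO-; total volume = 0.02702 + 0.02834 = 0.05536 L, so [C6H5COO-] = 0.009254/0.05536 = 0.1672 M.
Kb = Kw/Ka = 1.0e-14 / 6.3 x 10^-5 = 1.59e-10.
[OH^-] = sqrt(Kb x [C6H5COO-]) = sqrt(1.59e-10 x 0.1672) = 5.15e-6 M.
pOH = 5.29, so pH = 14.00 - 5.29 = 8.71.

8.71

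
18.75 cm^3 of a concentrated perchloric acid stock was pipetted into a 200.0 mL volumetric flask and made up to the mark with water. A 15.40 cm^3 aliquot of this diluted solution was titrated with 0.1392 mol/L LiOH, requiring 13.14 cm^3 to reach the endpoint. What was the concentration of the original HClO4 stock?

1.27 M

n(LiOH) = 0.1392 x 0.01314 = 0.001829 mol.
n(HClO4) in the aliquot = 0.001829 mol.
[diluted HClO4] = 0.001829 / 0.01540 = 0.1188 M.
Dilution factor = 200.0/18.75 = 10.67, so [stock] = 0.1188 x 10.67 = 1.27 M.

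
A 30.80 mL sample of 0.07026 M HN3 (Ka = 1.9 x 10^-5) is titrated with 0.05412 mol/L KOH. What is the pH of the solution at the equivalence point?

n(HN3) = 0.07026 x 0.03080 = 0.002164 mol; V(KOH) at equivalence = 0.002164/0.05412 = 0.03999 L.
At equivalence all the acid is converted to N3-; total volume = 0.03080 + 0.03999 = 0.07079 L, so [N3-] = 0.002164/0.07079 = 0.03057 M.
Kb = Kw/Ka = 1.0e-14 / 1.9 x 10^-5 = 5.26e-10.
[OH^-] = sqrt(Kb x [N3-]) = sqrt(5.26e-10 x 0.03057) = 4.01e-6 M.
pOH = 5.40, so pH = 14.00 - 5.40 = 8.60.

8.60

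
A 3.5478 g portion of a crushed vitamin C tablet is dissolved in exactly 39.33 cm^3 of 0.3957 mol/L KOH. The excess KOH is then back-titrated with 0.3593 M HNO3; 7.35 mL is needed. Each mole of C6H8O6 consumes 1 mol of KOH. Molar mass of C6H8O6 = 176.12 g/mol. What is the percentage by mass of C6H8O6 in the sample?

Total n(KOH) added = 0.3957 x 0.03933 = 0.01556 mol.
n(HNO3) used = 0.3593 x 0.007350 = 0.002641 mol, which equals the excess n(KOH).
So n(KOH) consumed by the sample = 0.01556 - 0.002641 = 0.01292 mol.
n(C6H8O6) = 0.01292 / 1 = 0.01292 mol.
mass C6H8O6 = 0.01292 x 176.12 = 2.276 g, so %C6H8O6 = 2.276/3.5478 x 100 = 64.1%.

64.1%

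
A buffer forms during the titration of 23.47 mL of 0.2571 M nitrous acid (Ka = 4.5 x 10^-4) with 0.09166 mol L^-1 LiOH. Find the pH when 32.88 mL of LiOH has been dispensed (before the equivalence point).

3.35

Initial n(HNO2) = 0.2571 x 0.02347 = 0.006034 mol.
n(LiOH) added = 0.09166 x 0.03288 = 0.003014 mol, converting that many moles of HNO2 to NO2-.
Remaining n(HNO2) = 0.003020 mol; n(NO2-) = 0.003014 mol.
By Henderson-Hasselbalch, pH = pKa + log([A^-]/[HA]) = 3.35 + log(0.003014/0.003020) = 3.35 + (-0.00) = 3.35.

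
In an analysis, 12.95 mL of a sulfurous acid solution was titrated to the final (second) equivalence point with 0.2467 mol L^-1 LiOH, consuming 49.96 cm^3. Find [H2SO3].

0.476 M

n(LiOH) = 0.2467 x 0.04996 = 0.01233 mol.
At the final (second) equivalence point, 2 mol OH^- react per mol H2SO3, so n(H2SO3) = 0.01233 / 2 = 0.006163 mol.
[H2SO3] = 0.006163 / 0.01295 L = 0.476 M.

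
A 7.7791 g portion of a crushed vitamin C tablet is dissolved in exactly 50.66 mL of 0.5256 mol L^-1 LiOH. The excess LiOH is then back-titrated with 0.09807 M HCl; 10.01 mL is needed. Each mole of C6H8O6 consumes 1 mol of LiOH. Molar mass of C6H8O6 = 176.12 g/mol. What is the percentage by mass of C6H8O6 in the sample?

Total n(LiOH) added = 0.5256 x 0.05066 = 0.02663 mol.
n(HCl) used = 0.09807 x 0.01001 = 0.0009817 mol, which equals the excess n(LiOH).
So n(LiOH) consumed by the sample = 0.02663 - 0.0009817 = 0.02565 mol.
n(C6H8O6) = 0.02565 / 1 = 0.02565 mol.
mass C6H8O6 = 0.02565 x 176.12 = 4.517 g, so %C6H8O6 = 4.517/7.7791 x 100 = 58.1%.

58.1%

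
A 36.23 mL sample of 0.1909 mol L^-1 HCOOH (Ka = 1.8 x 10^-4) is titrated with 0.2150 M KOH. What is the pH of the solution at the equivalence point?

8.37

n(HCOOH) = 0.1909 x 0.03623 = 0.006916 mol; V(KOH) at equivalence = 0.006916/0.2150 = 0.03217 L.
At equivalence all the acid is converted to HCOO-; total volume = 0.03623 + 0.03217 = 0.06840 L, so [HCOO-] = 0.006916/0.06840 = 0.1011 M.
Kb = Kw/Ka = 1.0e-14 / 1.8 x 10^-4 = 5.56e-11.
[OH^-] = sqrt(Kb x [HCOO-]) = sqrt(5.56e-11 x 0.1011) = 2.37e-6 M.
pOH = 5.63, so pH = 14.00 - 5.63 = 8.37.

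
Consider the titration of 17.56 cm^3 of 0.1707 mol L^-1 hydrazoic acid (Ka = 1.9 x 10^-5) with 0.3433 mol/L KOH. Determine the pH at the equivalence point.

8.89

n(HN3) = 0.1707 x 0.01756 = 0.002997 mol; V(KOH) at equivalence = 0.002997/0.3433 = 0.008731 L.
At equivalence all the acid is converted to N3-; total volume = 0.01756 + 0.008731 = 0.02629 L, so [N3-] = 0.002997/0.02629 = 0.1140 M.
Kb = Kw/Ka = 1.0e-14 / 1.9 x 10^-5 = 5.26e-10.
[OH^-] = sqrt(Kb x [N3-]) = sqrt(5.26e-10 x 0.1140) = 7.75e-6 M.
pOH = 5.11, so pH = 14.00 - 5.11 = 8.89.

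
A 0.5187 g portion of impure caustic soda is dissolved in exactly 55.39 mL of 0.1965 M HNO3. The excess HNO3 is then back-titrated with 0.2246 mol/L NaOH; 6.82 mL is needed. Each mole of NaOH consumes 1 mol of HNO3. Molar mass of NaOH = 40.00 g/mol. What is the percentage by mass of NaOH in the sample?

72.1%

Total n(HNO3) added = 0.1965 x 0.05539 = 0.01088 mol.
n(NaOH) used = 0.2246 x 0.006820 = 0.001532 mol, which equals the excess n(HNO3).
So n(HNO3) consumed by the sample = 0.01088 - 0.001532 = 0.009352 mol.
n(NaOH) = 0.009352 / 1 = 0.009352 mol.
mass NaOH = 0.009352 x 40.00 = 0.3741 g, so %NaOH = 0.3741/0.5187 x 100 = 72.1%.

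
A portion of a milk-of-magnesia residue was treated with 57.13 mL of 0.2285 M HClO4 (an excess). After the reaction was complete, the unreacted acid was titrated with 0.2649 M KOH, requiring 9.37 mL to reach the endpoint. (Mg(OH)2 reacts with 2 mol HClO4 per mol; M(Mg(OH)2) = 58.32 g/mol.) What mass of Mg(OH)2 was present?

0.308 g

Total n(HClO4) added = 0.2285 x 0.05713 = 0.01305 mol.
n(KOH) used = 0.2649 x 0.009370 = 0.002482 mol, which equals the excess n(HClO4).
So n(HClO4) consumed by the sample = 0.01305 - 0.002482 = 0.01057 mol.
n(Mg(OH)2) = 0.01057 / 2 = 0.005286 mol.
mass = 0.005286 mol x 58.32 g/mol = 0.308 g.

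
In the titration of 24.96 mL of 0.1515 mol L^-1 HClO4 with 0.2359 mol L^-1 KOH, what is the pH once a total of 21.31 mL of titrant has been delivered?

n(acid) = 0.1515 x 0.02496 = 0.003781 mol; n(KOH) added = 0.2359 x 0.02131 = 0.005027 mol.
Base is in excess by 0.005027 - 0.003781 = 0.001246 mol in a total volume of 0.04627 L.
[OH^-] = 0.001246/0.04627 = 0.02692 M, so pOH = 1.57 and pH = 14.00 - 1.57 = 12.43.

12.43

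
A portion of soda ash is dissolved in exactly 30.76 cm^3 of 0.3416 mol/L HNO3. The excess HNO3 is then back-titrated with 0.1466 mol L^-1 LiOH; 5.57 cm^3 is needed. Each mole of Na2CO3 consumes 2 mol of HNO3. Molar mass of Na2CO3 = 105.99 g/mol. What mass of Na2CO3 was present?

Total n(HNO3) added = 0.3416 x 0.03076 = 0.01051 mol.
n(LiOH) used = 0.1466 x 0.005570 = 0.0008166 mol, which equals the excess n(HNO3).
So n(HNO3) consumed by the sample = 0.01051 - 0.0008166 = 0.009691 mol.
n(Na2CO3) = 0.009691 / 2 = 0.004846 mol.
mass = 0.004846 mol x 105.99 g/mol = 0.514 g.

0.514 g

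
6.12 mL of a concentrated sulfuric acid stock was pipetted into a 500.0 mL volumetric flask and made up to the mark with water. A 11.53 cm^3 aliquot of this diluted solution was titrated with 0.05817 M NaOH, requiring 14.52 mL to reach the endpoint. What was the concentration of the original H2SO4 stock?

n(NaOH) = 0.05817 x 0.01452 = 0.0008446 mol.
n(H2SO4) in the aliquot = 0.0008446 x 1/2 = 0.0004223 mol.
[diluted H2SO4] = 0.0004223 / 0.01153 = 0.03663 M.
Dilution factor = 500.0/6.120 = 81.70, so [stock] = 0.03663 x 81.70 = 2.99 M.

2.99 M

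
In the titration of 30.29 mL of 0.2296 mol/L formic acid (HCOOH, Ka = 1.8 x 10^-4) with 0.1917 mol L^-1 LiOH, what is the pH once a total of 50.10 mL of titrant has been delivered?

n(acid) = 0.2296 x 0.03029 = 0.006955 mol; n(LiOH) added = 0.1917 x 0.05010 = 0.009604 mol.
Base is in excess by 0.009604 - 0.006955 = 0.002650 mol in a total volume of 0.08039 L.
[OH^-] = 0.002650/0.08039 = 0.03296 M, so pOH = 1.48 and pH = 14.00 - 1.48 = 12.52.

12.52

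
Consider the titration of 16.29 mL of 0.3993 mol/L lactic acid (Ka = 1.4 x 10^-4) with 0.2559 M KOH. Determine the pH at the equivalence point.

8.52

n(HC3H5O3) = 0.3993 x 0.01629 = 0.006505 mol; V(KOH) at equivalence = 0.006505/0.2559 = 0.02542 L.
At equivalence all the acid is converted to C3H5O3-; total volume = 0.01629 + 0.02542 = 0.04171 L, so [C3H5O3-] = 0.006505/0.04171 = 0.1560 M.
Kb = Kw/Ka = 1.0e-14 / 1.4 x 10^-4 = 7.14e-11.
[OH^-] = sqrt(Kb x [C3H5O3-]) = sqrt(7.14e-11 x 0.1560) = 3.34e-6 M.
pOH = 5.48, so pH = 14.00 - 5.48 = 8.52.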